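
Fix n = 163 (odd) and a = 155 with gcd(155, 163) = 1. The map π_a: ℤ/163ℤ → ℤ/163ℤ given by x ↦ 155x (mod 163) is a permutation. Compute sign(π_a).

Orbit of 140 under x↦155x: [140, 21, 158, 40, 6, 115, 58]… (length divides ord_163(155)).
7 cycles of lengths [27, 27, 27, 27, 27, 27, 1].
sign(π) = (−1)^{n − #cycles} = (−1)^{163−7} = (−1)^156 = +1.
The Jacobi symbol (155|163) = +1 (Zolotarev) agrees.

+1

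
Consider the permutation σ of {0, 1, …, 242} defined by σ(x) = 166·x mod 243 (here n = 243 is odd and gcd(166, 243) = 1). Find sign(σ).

Start at x=178: 178 → 145 → 13 → 214 → 46 → 103 → 88 → … (one orbit).
The orbit structure of x ↦ 166x mod 243: 11 orbits of sizes [81, 81, 27, 27, 9, 9, 3, 3, 1, 1, 1].
sign(π) = (−1)^{n − #cycles} = (−1)^{243−11} = (−1)^232 = +1.

+1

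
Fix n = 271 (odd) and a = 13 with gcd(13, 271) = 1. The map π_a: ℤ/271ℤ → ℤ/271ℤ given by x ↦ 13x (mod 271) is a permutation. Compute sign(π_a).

-1

Trace 146: π^k(146) = [146, 1, 13, 169, 29, 106, 23] for k=0..6.
Cycle type of π: 18×15 + 1; total 16 cycles.
n − c = 271 − 16 = 255; sign = (−1)^255 = -1.
Zolotarev: (13|271) = -1, matching the cycle-count sign.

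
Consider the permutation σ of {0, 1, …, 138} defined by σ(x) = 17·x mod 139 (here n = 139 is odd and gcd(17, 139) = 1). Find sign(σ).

Start at x=131: 131 → 3 → 51 → 33 → 5 → 85 → 55 → … (one orbit).
The orbit structure of x ↦ 17x mod 139: 2 orbits of sizes [138, 1].
Σ(ℓ_i−1) = 139−2 = 137; sign = (−1)^137 = -1.

-1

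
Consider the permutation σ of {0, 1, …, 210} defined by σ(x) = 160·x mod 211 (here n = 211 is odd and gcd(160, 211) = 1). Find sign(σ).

-1

Start at x=177: 177 → 46 → 186 → 9 → 174 → 199 → 190 → … (one orbit).
Cycle lengths of π_160 on ℤ/211ℤ: [210, 1]; 2 cycles in total.
211 − 2 = 209 transpositions; sign(π) = (−1)^209 = -1.
Check: (160/211) = -1 by Zolotarev.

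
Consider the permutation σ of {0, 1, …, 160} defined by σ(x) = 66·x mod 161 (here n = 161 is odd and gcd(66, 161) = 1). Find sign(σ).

+1

Trace 85: π^k(85) = [85, 136, 121, 97, 123, 68, 141] for k=0..6.
Cycle lengths of π_66 on ℤ/161ℤ: [66, 66, 22, 6, 1]; 5 cycles in total.
5 cycles on 161: each ℓ→(−1)^(ℓ−1), product (−1)^156 = +1.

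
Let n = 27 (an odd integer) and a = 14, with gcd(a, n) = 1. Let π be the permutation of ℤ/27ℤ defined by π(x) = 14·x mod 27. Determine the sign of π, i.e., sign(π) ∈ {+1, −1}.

-1

Trace 2: π^k(2) = [2, 1, 14, 7, 17, 22, 11] for k=0..6.
Cycle lengths of π_14 on ℤ/27ℤ: [18, 6, 2, 1]; 4 cycles in total.
n − c = 27 − 4 = 23; sign = (−1)^23 = -1.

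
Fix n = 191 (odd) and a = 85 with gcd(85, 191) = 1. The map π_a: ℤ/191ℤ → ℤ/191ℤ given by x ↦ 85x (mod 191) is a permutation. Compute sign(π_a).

+1

Trace 150: π^k(150) = [150, 144, 16, 23, 45, 5, 43] for k=0..6.
Cycle lengths of π_85 on ℤ/191ℤ: [95, 95, 1]; 3 cycles in total.
3 cycles on 191: each ℓ→(−1)^(ℓ−1), product (−1)^188 = +1.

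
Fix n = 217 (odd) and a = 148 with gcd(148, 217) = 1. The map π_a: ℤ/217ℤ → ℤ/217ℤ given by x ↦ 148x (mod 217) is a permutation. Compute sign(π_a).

-1

Orbit of 57 under x↦148x: [57, 190, 127, 134, 85, 211, 197]… (length divides ord_217(148)).
π_148 has 14 disjoint cycles with lengths [30, 30, 30, 30, 30, 30, 30, 1, 1, 1, 1, 1, 1, 1] on {0,…,216}.
Σ(ℓ_i−1) = 217−14 = 203; sign = (−1)^203 = -1.
Check: (148/217) = -1 by Zolotarev.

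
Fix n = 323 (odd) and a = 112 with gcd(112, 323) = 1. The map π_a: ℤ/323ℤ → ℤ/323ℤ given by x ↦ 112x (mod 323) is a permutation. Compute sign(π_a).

Trace 232: π^k(232) = [232, 144, 301, 120, 197, 100, 218] for k=0..6.
6 cycles of lengths [144, 144, 16, 9, 9, 1].
With 6 cycles on 323 points, sign = (−1)^{323−6} = -1.

-1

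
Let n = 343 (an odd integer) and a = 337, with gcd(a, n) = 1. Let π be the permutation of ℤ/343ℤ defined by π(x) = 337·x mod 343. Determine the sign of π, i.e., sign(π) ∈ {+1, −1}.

+1

Trace 106: π^k(106) = [106, 50, 43, 85, 176, 316, 162] for k=0..6.
Cycle lengths of π_337 on ℤ/343ℤ: [49, 49, 49, 49, 49, 49, 7, 7, 7, 7, 7, 7, 1, 1, 1, 1, 1, 1, 1]; 19 cycles in total.
19 cycles on 343: each ℓ→(−1)^(ℓ−1), product (−1)^324 = +1.
The Jacobi symbol (337|343) = +1 (Zolotarev) agrees.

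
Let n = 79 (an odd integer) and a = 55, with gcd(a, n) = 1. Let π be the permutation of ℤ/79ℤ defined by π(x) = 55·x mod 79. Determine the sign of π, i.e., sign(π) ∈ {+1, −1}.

Start at x=1: 1 → 55 → 23 → 1 (one orbit).
π_55 has 27 disjoint cycles with lengths [3, 3, 3, 3, 3, 3, 3, 3, 3, 3, 3, 3, 3, 3, 3, 3, 3, 3, 3, 3, 3, 3, 3, 3, 3, 3, 1] on {0,…,78}.
27 cycles on 79: each ℓ→(−1)^(ℓ−1), product (−1)^52 = +1.
(55|79)_J = +1 (Zolotarev's lemma cross-check).

+1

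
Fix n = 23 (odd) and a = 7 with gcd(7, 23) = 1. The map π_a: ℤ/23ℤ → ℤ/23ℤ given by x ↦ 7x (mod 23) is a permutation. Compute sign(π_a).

-1

Orbit of 22 under x↦7x: [22, 16, 20, 2, 14, 6, 19]… (length divides ord_23(7)).
The orbit structure of x ↦ 7x mod 23: 2 orbits of sizes [22, 1].
23 − 2 = 21 transpositions; sign(π) = (−1)^21 = -1.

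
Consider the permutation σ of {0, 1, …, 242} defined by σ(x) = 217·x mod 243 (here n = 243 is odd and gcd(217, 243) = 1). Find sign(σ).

Orbit of 109 under x↦217x: [109, 82, 55, 28, 1, 217, 190]… (length divides ord_243(217)).
Cycle type of π: 9×18 + 3×18 + 1×27; total 63 cycles.
Σ(ℓ_i−1) = 243−63 = 180; sign = (−1)^180 = +1.

+1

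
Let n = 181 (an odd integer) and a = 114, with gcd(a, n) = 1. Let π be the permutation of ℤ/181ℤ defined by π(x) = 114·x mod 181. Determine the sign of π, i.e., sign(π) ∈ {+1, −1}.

+1

Trace 59: π^k(59) = [59, 29, 48, 42, 82, 117, 125] for k=0..6.
Decompose π into cycles: lengths [15, 15, 15, 15, 15, 15, 15, 15, 15, 15, 15, 15, 1] (13 cycles, including the fixed point 0).
n − c = 181 − 13 = 168; sign = (−1)^168 = +1.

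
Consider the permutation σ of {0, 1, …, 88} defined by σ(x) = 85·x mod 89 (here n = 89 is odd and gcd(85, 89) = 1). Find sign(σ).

Start at x=8: 8 → 57 → 39 → 22 → 1 → 85 → 16 → … (one orbit).
Cycle lengths of π_85 on ℤ/89ℤ: [22, 22, 22, 22, 1]; 5 cycles in total.
Σ(ℓ_i−1) = 89−5 = 84; sign = (−1)^84 = +1.
Check: (85/89) = +1 by Zolotarev.

+1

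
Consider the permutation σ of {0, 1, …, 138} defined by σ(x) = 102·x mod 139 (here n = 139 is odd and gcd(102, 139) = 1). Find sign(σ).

Orbit of 118 under x↦102x: [118, 82, 24, 85, 52, 22, 20]… (length divides ord_139(102)).
Cycle type of π: 138 + 1; total 2 cycles.
sign(π) = (−1)^{n − #cycles} = (−1)^{139−2} = (−1)^137 = -1.
Zolotarev: (102|139) = -1, matching the cycle-count sign.

-1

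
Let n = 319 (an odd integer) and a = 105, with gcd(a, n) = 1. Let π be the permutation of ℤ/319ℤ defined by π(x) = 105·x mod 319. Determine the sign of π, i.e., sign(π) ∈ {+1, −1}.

+1

Orbit of 64 under x↦105x: [64, 21, 291, 250, 92, 90, 199]… (length divides ord_319(105)).
5 cycles of lengths [140, 140, 28, 10, 1].
With 5 cycles on 319 points, sign = (−1)^{319−5} = +1.
Via Zolotarev, sign(π_{105}) = (105|319) = +1.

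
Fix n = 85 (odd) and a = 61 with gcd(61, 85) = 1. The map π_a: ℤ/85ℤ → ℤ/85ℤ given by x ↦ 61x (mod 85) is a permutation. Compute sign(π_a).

Trace 31: π^k(31) = [31, 21, 6, 26, 56, 16, 41] for k=0..6.
The orbit structure of x ↦ 61x mod 85: 10 orbits of sizes [16, 16, 16, 16, 16, 1, 1, 1, 1, 1].
10 cycles on 85: each ℓ→(−1)^(ℓ−1), product (−1)^75 = -1.
Via Zolotarev, sign(π_{61}) = (61|85) = -1.

-1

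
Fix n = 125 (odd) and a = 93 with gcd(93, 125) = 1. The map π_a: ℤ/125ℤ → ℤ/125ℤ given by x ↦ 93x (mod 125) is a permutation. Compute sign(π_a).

Orbit of 32 under x↦93x: [32, 101, 18, 49, 57, 51, 118]… (length divides ord_125(93)).
π_93 has 12 disjoint cycles with lengths [20, 20, 20, 20, 20, 4, 4, 4, 4, 4, 4, 1] on {0,…,124}.
Σ(ℓ_i−1) = 125−12 = 113; sign = (−1)^113 = -1.
The Jacobi symbol (93|125) = -1 (Zolotarev) agrees.

-1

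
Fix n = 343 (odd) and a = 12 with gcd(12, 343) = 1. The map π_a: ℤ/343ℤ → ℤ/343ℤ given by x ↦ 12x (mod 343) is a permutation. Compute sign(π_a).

-1

Orbit of 12 under x↦12x: [12, 144, 13, 156, 157, 169, 313]… (length divides ord_343(12)).
The orbit structure of x ↦ 12x mod 343: 4 orbits of sizes [294, 42, 6, 1].
Σ(ℓ_i−1) = 343−4 = 339; sign = (−1)^339 = -1.
Zolotarev: (12|343) = -1, matching the cycle-count sign.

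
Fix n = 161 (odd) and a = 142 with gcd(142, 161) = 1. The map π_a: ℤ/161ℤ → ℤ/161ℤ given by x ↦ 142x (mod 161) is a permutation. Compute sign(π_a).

+1

Start at x=9: 9 → 151 → 29 → 93 → 4 → 85 → 156 → … (one orbit).
9 cycles of lengths [33, 33, 33, 33, 11, 11, 3, 3, 1].
161 − 9 = 152 transpositions; sign(π) = (−1)^152 = +1.
Via Zolotarev, sign(π_{142}) = (142|161) = +1.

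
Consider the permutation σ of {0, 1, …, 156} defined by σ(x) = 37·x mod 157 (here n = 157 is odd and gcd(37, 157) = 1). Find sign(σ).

Trace 9: π^k(9) = [9, 19, 75, 106, 154, 46, 132] for k=0..6.
Decompose π into cycles: lengths [39, 39, 39, 39, 1] (5 cycles, including the fixed point 0).
sign(π) = (−1)^{n − #cycles} = (−1)^{157−5} = (−1)^152 = +1.
(37|157)_J = +1 (Zolotarev's lemma cross-check).

+1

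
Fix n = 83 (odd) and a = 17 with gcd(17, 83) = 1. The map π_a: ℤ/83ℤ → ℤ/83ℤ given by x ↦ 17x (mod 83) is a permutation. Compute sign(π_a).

+1

Start at x=7: 7 → 36 → 31 → 29 → 78 → 81 → 49 → … (one orbit).
Cycle lengths of π_17 on ℤ/83ℤ: [41, 41, 1]; 3 cycles in total.
Σ(ℓ_i−1) = 83−3 = 80; sign = (−1)^80 = +1.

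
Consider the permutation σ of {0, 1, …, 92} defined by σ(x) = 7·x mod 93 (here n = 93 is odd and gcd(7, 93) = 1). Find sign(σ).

Trace 64: π^k(64) = [64, 76, 67, 4, 28, 10, 70] for k=0..6.
Decompose π into cycles: lengths [15, 15, 15, 15, 15, 15, 1, 1, 1] (9 cycles, including the fixed point 0).
Σ(ℓ_i−1) = 93−9 = 84; sign = (−1)^84 = +1.
The Jacobi symbol (7|93) = +1 (Zolotarev) agrees.

+1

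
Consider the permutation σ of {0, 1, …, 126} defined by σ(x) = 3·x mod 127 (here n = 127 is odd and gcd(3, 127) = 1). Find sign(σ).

-1

Start at x=6: 6 → 18 → 54 → 35 → 105 → 61 → 56 → … (one orbit).
Decompose π into cycles: lengths [126, 1] (2 cycles, including the fixed point 0).
sign(π) = (−1)^{n − #cycles} = (−1)^{127−2} = (−1)^125 = -1.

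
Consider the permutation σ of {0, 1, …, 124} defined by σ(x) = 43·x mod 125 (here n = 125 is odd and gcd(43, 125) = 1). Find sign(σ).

-1

Orbit of 24 under x↦43x: [24, 32, 1, 43, 99, 7, 51]… (length divides ord_125(43)).
Decompose π into cycles: lengths [20, 20, 20, 20, 20, 4, 4, 4, 4, 4, 4, 1] (12 cycles, including the fixed point 0).
n − c = 125 − 12 = 113; sign = (−1)^113 = -1.
Via Zolotarev, sign(π_{43}) = (43|125) = -1.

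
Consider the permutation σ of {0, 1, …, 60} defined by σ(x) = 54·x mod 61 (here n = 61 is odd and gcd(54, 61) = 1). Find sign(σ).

Orbit of 18 under x↦54x: [18, 57, 28, 48, 30, 34, 6]… (length divides ord_61(54)).
Decompose π into cycles: lengths [60, 1] (2 cycles, including the fixed point 0).
sign(π) = (−1)^{n − #cycles} = (−1)^{61−2} = (−1)^59 = -1.

-1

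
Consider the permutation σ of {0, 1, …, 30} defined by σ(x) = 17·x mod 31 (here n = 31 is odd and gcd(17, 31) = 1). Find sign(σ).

Trace 2: π^k(2) = [2, 3, 20, 30, 14, 21, 16] for k=0..6.
Cycle lengths of π_17 on ℤ/31ℤ: [30, 1]; 2 cycles in total.
n − c = 31 − 2 = 29; sign = (−1)^29 = -1.
The Jacobi symbol (17|31) = -1 (Zolotarev) agrees.

-1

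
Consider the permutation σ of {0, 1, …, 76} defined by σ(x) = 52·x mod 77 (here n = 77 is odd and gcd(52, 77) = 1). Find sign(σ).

Orbit of 68 under x↦52x: [68, 71, 73, 23, 41, 53, 61]… (length divides ord_77(52)).
Cycle lengths of π_52 on ℤ/77ℤ: [30, 30, 10, 6, 1]; 5 cycles in total.
77 − 5 = 72 transpositions; sign(π) = (−1)^72 = +1.
Zolotarev: (52|77) = +1, matching the cycle-count sign.

+1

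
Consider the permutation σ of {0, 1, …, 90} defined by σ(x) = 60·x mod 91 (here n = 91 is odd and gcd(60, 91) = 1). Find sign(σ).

-1

Trace 25: π^k(25) = [25, 44, 1, 60, 51, 57, 53] for k=0..6.
12 cycles of lengths [12, 12, 12, 12, 12, 12, 4, 4, 4, 3, 3, 1].
91 − 12 = 79 transpositions; sign(π) = (−1)^79 = -1.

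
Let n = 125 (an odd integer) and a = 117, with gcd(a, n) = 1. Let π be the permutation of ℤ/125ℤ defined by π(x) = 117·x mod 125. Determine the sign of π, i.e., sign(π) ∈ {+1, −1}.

Trace 52: π^k(52) = [52, 84, 78, 1, 117, 64, 113] for k=0..6.
The orbit structure of x ↦ 117x mod 125: 4 orbits of sizes [100, 20, 4, 1].
4 cycles on 125: each ℓ→(−1)^(ℓ−1), product (−1)^121 = -1.
The Jacobi symbol (117|125) = -1 (Zolotarev) agrees.

-1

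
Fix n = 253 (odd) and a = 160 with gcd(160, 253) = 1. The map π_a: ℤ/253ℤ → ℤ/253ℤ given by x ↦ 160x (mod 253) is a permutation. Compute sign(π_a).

Start at x=206: 206 → 70 → 68 → 1 → 160 → 47 → 183 → … (one orbit).
Cycle lengths of π_160 on ℤ/253ℤ: [10, 10, 10, 10, 10, 10, 10, 10, 10, 10, 10, 10, 10, 10, 10, 10, 10, 10, 10, 10, 10, 10, 10, 2, 2, 2, 2, 2, 2, 2, 2, 2, 2, 2, 1]; 35 cycles in total.
253 − 35 = 218 transpositions; sign(π) = (−1)^218 = +1.

+1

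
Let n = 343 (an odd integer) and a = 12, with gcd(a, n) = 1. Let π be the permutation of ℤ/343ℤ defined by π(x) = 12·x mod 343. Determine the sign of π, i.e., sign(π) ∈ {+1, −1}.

Start at x=30: 30 → 17 → 204 → 47 → 221 → 251 → 268 → … (one orbit).
The orbit structure of x ↦ 12x mod 343: 4 orbits of sizes [294, 42, 6, 1].
With 4 cycles on 343 points, sign = (−1)^{343−4} = -1.

-1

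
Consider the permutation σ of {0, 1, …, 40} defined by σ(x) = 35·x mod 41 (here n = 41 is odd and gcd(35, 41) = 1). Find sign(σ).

-1

Start at x=29: 29 → 31 → 19 → 9 → 28 → 37 → 24 → … (one orbit).
Cycle lengths of π_35 on ℤ/41ℤ: [40, 1]; 2 cycles in total.
With 2 cycles on 41 points, sign = (−1)^{41−2} = -1.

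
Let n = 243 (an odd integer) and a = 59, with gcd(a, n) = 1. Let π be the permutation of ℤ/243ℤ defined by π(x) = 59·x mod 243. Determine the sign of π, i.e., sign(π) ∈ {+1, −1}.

-1

Start at x=79: 79 → 44 → 166 → 74 → 235 → 14 → 97 → … (one orbit).
The orbit structure of x ↦ 59x mod 243: 6 orbits of sizes [162, 54, 18, 6, 2, 1].
sign(π) = (−1)^{n − #cycles} = (−1)^{243−6} = (−1)^237 = -1.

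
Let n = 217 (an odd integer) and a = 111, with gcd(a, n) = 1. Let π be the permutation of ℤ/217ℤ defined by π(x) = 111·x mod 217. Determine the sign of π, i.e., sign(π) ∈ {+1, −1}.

Orbit of 50 under x↦111x: [50, 125, 204, 76, 190, 41, 211]… (length divides ord_217(111)).
The orbit structure of x ↦ 111x mod 217: 12 orbits of sizes [30, 30, 30, 30, 30, 30, 15, 15, 2, 2, 2, 1].
n − c = 217 − 12 = 205; sign = (−1)^205 = -1.

-1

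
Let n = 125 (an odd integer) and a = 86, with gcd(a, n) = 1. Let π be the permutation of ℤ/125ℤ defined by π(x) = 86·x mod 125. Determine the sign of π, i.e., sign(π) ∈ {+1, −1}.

Start at x=16: 16 → 1 → 86 → 21 → 56 → 66 → 51 → … (one orbit).
Cycle lengths of π_86 on ℤ/125ℤ: [25, 25, 25, 25, 5, 5, 5, 5, 1, 1, 1, 1, 1]; 13 cycles in total.
Σ(ℓ_i−1) = 125−13 = 112; sign = (−1)^112 = +1.

+1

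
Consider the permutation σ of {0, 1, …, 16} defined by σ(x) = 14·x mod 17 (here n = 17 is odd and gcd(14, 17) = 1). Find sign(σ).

Start at x=6: 6 → 16 → 3 → 8 → 10 → 4 → 5 → … (one orbit).
Decompose π into cycles: lengths [16, 1] (2 cycles, including the fixed point 0).
With 2 cycles on 17 points, sign = (−1)^{17−2} = -1.

-1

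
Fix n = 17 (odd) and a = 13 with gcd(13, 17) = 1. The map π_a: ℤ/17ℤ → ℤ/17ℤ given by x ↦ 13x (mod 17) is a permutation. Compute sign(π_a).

+1

Start at x=4: 4 → 1 → 13 → 16 → 4 (one orbit).
π_13 has 5 disjoint cycles with lengths [4, 4, 4, 4, 1] on {0,…,16}.
Σ(ℓ_i−1) = 17−5 = 12; sign = (−1)^12 = +1.
Check: (13/17) = +1 by Zolotarev.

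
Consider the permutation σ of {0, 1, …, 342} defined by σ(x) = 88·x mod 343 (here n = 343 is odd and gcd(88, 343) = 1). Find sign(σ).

+1

Orbit of 163 under x↦88x: [163, 281, 32, 72, 162, 193, 177]… (length divides ord_343(88)).
The orbit structure of x ↦ 88x mod 343: 7 orbits of sizes [147, 147, 21, 21, 3, 3, 1].
7 cycles on 343: each ℓ→(−1)^(ℓ−1), product (−1)^336 = +1.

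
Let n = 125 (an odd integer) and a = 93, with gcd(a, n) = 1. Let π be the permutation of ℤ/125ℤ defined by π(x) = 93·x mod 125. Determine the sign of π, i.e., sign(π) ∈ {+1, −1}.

-1

Start at x=18: 18 → 49 → 57 → 51 → 118 → 99 → 82 → … (one orbit).
12 cycles of lengths [20, 20, 20, 20, 20, 4, 4, 4, 4, 4, 4, 1].
n − c = 125 − 12 = 113; sign = (−1)^113 = -1.
(93|125)_J = -1 (Zolotarev's lemma cross-check).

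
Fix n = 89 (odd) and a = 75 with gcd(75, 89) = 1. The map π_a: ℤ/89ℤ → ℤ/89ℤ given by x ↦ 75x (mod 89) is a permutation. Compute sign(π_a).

-1

Trace 25: π^k(25) = [25, 6, 5, 19, 1, 75, 18] for k=0..6.
π_75 has 2 disjoint cycles with lengths [88, 1] on {0,…,88}.
With 2 cycles on 89 points, sign = (−1)^{89−2} = -1.
Zolotarev: (75|89) = -1, matching the cycle-count sign.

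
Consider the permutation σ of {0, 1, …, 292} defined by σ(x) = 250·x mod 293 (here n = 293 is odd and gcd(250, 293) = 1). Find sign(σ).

+1

Orbit of 137 under x↦250x: [137, 262, 161, 109, 1, 250, 91]… (length divides ord_293(250)).
Cycle type of π: 73×4 + 1; total 5 cycles.
With 5 cycles on 293 points, sign = (−1)^{293−5} = +1.
Via Zolotarev, sign(π_{250}) = (250|293) = +1.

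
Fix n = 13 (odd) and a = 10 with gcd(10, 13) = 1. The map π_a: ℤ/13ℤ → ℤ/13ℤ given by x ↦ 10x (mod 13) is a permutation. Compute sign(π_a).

+1

Trace 3: π^k(3) = [3, 4, 1, 10, 9, 12] for k=0..5.
Decompose π into cycles: lengths [6, 6, 1] (3 cycles, including the fixed point 0).
n − c = 13 − 3 = 10; sign = (−1)^10 = +1.
The Jacobi symbol (10|13) = +1 (Zolotarev) agrees.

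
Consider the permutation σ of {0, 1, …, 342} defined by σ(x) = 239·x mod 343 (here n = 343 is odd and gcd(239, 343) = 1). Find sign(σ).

Start at x=337: 337 → 281 → 274 → 316 → 64 → 204 → 50 → … (one orbit).
Decompose π into cycles: lengths [49, 49, 49, 49, 49, 49, 7, 7, 7, 7, 7, 7, 1, 1, 1, 1, 1, 1, 1] (19 cycles, including the fixed point 0).
343 − 19 = 324 transpositions; sign(π) = (−1)^324 = +1.
(239|343)_J = +1 (Zolotarev's lemma cross-check).

+1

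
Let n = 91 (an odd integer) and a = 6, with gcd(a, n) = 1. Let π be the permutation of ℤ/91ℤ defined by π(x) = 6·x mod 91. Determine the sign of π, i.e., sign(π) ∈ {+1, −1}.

+1

Trace 41: π^k(41) = [41, 64, 20, 29, 83, 43, 76] for k=0..6.
Decompose π into cycles: lengths [12, 12, 12, 12, 12, 12, 12, 2, 2, 2, 1] (11 cycles, including the fixed point 0).
sign(π) = (−1)^{n − #cycles} = (−1)^{91−11} = (−1)^80 = +1.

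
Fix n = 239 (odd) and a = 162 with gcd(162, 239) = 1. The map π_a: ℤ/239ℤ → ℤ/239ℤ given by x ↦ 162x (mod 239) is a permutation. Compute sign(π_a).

Start at x=71: 71 → 30 → 80 → 54 → 144 → 145 → 68 → … (one orbit).
3 cycles of lengths [119, 119, 1].
3 cycles on 239: each ℓ→(−1)^(ℓ−1), product (−1)^236 = +1.

+1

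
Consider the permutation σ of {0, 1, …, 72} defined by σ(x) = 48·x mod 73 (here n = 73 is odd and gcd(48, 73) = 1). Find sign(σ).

+1

Start at x=2: 2 → 23 → 9 → 67 → 4 → 46 → 18 → … (one orbit).
Decompose π into cycles: lengths [36, 36, 1] (3 cycles, including the fixed point 0).
sign(π) = (−1)^{n − #cycles} = (−1)^{73−3} = (−1)^70 = +1.
Zolotarev: (48|73) = +1, matching the cycle-count sign.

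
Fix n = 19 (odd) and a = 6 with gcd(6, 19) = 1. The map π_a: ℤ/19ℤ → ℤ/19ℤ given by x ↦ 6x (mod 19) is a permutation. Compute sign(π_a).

+1

Trace 16: π^k(16) = [16, 1, 6, 17, 7, 4, 5] for k=0..6.
π_6 has 3 disjoint cycles with lengths [9, 9, 1] on {0,…,18}.
19 − 3 = 16 transpositions; sign(π) = (−1)^16 = +1.
(6|19)_J = +1 (Zolotarev's lemma cross-check).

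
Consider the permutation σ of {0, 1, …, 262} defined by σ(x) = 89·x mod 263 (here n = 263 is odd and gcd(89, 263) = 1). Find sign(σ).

Start at x=138: 138 → 184 → 70 → 181 → 66 → 88 → 205 → … (one orbit).
3 cycles of lengths [131, 131, 1].
263 − 3 = 260 transpositions; sign(π) = (−1)^260 = +1.
Zolotarev: (89|263) = +1, matching the cycle-count sign.

+1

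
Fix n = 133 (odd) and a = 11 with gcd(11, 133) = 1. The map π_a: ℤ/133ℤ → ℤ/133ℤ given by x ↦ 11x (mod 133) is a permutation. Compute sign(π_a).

Trace 121: π^k(121) = [121, 1, 11] for k=0..2.
π_11 has 45 disjoint cycles with lengths [3, 3, 3, 3, 3, 3, 3, 3, 3, 3, 3, 3, 3, 3, 3, 3, 3, 3, 3, 3, 3, 3, 3, 3, 3, 3, 3, 3, 3, 3, 3, 3, 3, 3, 3, 3, 3, 3, 3, 3, 3, 3, 3, 3, 1] on {0,…,132}.
n − c = 133 − 45 = 88; sign = (−1)^88 = +1.

+1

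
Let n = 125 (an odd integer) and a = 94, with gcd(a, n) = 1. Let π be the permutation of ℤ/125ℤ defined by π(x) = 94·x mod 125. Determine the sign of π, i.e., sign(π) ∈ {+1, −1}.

Trace 64: π^k(64) = [64, 16, 4, 1, 94, 86, 84] for k=0..6.
Cycle type of π: 50×2 + 10×2 + 2×2 + 1; total 7 cycles.
125 − 7 = 118 transpositions; sign(π) = (−1)^118 = +1.
(94|125)_J = +1 (Zolotarev's lemma cross-check).

+1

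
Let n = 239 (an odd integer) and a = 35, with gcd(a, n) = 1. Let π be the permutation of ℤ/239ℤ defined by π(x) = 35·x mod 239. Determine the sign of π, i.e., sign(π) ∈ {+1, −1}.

Orbit of 22 under x↦35x: [22, 53, 182, 156, 202, 139, 85]… (length divides ord_239(35)).
π_35 has 2 disjoint cycles with lengths [238, 1] on {0,…,238}.
sign(π) = (−1)^{n − #cycles} = (−1)^{239−2} = (−1)^237 = -1.
Via Zolotarev, sign(π_{35}) = (35|239) = -1.

-1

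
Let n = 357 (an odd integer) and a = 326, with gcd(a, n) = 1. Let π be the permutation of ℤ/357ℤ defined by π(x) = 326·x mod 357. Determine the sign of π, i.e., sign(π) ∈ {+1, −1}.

Trace 106: π^k(106) = [106, 284, 121, 176, 256, 275, 43] for k=0..6.
15 cycles of lengths [48, 48, 48, 48, 48, 48, 16, 16, 16, 6, 6, 3, 3, 2, 1].
15 cycles on 357: each ℓ→(−1)^(ℓ−1), product (−1)^342 = +1.

+1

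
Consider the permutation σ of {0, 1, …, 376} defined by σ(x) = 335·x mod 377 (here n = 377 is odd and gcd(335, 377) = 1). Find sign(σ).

+1

Start at x=199: 199 → 313 → 49 → 204 → 103 → 198 → 355 → … (one orbit).
π_335 has 15 disjoint cycles with lengths [42, 42, 42, 42, 42, 42, 42, 42, 7, 7, 7, 7, 6, 6, 1] on {0,…,376}.
Σ(ℓ_i−1) = 377−15 = 362; sign = (−1)^362 = +1.
Zolotarev: (335|377) = +1, matching the cycle-count sign.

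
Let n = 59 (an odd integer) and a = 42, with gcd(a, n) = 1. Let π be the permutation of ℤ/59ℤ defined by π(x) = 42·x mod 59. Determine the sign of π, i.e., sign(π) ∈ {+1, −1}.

Start at x=3: 3 → 8 → 41 → 11 → 49 → 52 → 1 → … (one orbit).
Cycle lengths of π_42 on ℤ/59ℤ: [58, 1]; 2 cycles in total.
2 cycles on 59: each ℓ→(−1)^(ℓ−1), product (−1)^57 = -1.
Check: (42/59) = -1 by Zolotarev.

-1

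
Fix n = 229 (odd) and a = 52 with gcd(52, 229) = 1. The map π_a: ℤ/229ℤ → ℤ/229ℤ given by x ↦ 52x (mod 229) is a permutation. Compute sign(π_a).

Orbit of 21 under x↦52x: [21, 176, 221, 42, 123, 213, 84]… (length divides ord_229(52)).
Cycle lengths of π_52 on ℤ/229ℤ: [76, 76, 76, 1]; 4 cycles in total.
Σ(ℓ_i−1) = 229−4 = 225; sign = (−1)^225 = -1.

-1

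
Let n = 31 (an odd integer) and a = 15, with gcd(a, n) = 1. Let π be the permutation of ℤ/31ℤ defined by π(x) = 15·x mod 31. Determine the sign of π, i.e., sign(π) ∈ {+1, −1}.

Trace 2: π^k(2) = [2, 30, 16, 23, 4, 29, 1] for k=0..6.
Cycle type of π: 10×3 + 1; total 4 cycles.
4 cycles on 31: each ℓ→(−1)^(ℓ−1), product (−1)^27 = -1.

-1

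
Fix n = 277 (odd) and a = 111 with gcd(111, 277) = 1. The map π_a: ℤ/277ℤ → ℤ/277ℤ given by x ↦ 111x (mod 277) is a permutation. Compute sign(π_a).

-1

Orbit of 267 under x↦111x: [267, 275, 55, 11, 113, 78, 71]… (length divides ord_277(111)).
Cycle lengths of π_111 on ℤ/277ℤ: [276, 1]; 2 cycles in total.
2 cycles on 277: each ℓ→(−1)^(ℓ−1), product (−1)^275 = -1.
(111|277)_J = -1 (Zolotarev's lemma cross-check).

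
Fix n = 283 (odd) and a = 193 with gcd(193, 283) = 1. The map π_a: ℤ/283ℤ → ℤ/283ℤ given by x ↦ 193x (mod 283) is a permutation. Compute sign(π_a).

Start at x=249: 249 → 230 → 242 → 11 → 142 → 238 → 88 → … (one orbit).
π_193 has 2 disjoint cycles with lengths [282, 1] on {0,…,282}.
With 2 cycles on 283 points, sign = (−1)^{283−2} = -1.

-1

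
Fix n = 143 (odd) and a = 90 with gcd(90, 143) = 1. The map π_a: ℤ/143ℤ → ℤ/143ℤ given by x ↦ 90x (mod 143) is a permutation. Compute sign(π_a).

Start at x=51: 51 → 14 → 116 → 1 → 90 → 92 → 129 → … (one orbit).
π_90 has 20 disjoint cycles with lengths [10, 10, 10, 10, 10, 10, 10, 10, 10, 10, 10, 10, 10, 2, 2, 2, 2, 2, 2, 1] on {0,…,142}.
Σ(ℓ_i−1) = 143−20 = 123; sign = (−1)^123 = -1.

-1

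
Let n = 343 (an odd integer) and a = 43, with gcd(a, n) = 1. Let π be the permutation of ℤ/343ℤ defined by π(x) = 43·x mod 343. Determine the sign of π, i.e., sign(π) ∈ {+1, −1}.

+1

Trace 218: π^k(218) = [218, 113, 57, 50, 92, 183, 323] for k=0..6.
19 cycles of lengths [49, 49, 49, 49, 49, 49, 7, 7, 7, 7, 7, 7, 1, 1, 1, 1, 1, 1, 1].
343 − 19 = 324 transpositions; sign(π) = (−1)^324 = +1.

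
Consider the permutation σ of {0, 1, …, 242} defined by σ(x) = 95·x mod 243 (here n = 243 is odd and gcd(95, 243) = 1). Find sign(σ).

Orbit of 152 under x↦95x: [152, 103, 65, 100, 23, 241, 53]… (length divides ord_243(95)).
π_95 has 6 disjoint cycles with lengths [162, 54, 18, 6, 2, 1] on {0,…,242}.
n − c = 243 − 6 = 237; sign = (−1)^237 = -1.

-1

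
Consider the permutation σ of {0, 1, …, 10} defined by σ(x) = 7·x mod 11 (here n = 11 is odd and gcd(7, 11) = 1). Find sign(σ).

Start at x=7: 7 → 5 → 2 → 3 → 10 → 4 → 6 → … (one orbit).
2 cycles of lengths [10, 1].
2 cycles on 11: each ℓ→(−1)^(ℓ−1), product (−1)^9 = -1.
The Jacobi symbol (7|11) = -1 (Zolotarev) agrees.

-1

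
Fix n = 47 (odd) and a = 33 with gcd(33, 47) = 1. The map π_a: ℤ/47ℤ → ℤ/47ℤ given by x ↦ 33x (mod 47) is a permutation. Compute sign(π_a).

Trace 32: π^k(32) = [32, 22, 21, 35, 27, 45, 28] for k=0..6.
Decompose π into cycles: lengths [46, 1] (2 cycles, including the fixed point 0).
Σ(ℓ_i−1) = 47−2 = 45; sign = (−1)^45 = -1.

-1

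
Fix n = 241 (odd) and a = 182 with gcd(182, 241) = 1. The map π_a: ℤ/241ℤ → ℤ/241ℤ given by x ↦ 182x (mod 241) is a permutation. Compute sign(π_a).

Trace 1: π^k(1) = [1, 182, 107, 194, 122, 32, 40] for k=0..6.
Cycle type of π: 120×2 + 1; total 3 cycles.
241 − 3 = 238 transpositions; sign(π) = (−1)^238 = +1.
The Jacobi symbol (182|241) = +1 (Zolotarev) agrees.

+1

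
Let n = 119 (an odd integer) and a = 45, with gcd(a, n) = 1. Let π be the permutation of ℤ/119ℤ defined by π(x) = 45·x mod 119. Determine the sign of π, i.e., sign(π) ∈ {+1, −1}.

+1

Orbit of 62 under x↦45x: [62, 53, 5, 106, 10, 93, 20]… (length divides ord_119(45)).
π_45 has 5 disjoint cycles with lengths [48, 48, 16, 6, 1] on {0,…,118}.
5 cycles on 119: each ℓ→(−1)^(ℓ−1), product (−1)^114 = +1.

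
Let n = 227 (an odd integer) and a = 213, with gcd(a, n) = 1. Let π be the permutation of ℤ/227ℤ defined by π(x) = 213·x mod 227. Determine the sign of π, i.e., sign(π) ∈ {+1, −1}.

Start at x=213: 213 → 196 → 207 → 53 → 166 → 173 → 75 → … (one orbit).
3 cycles of lengths [113, 113, 1].
With 3 cycles on 227 points, sign = (−1)^{227−3} = +1.
(213|227)_J = +1 (Zolotarev's lemma cross-check).

+1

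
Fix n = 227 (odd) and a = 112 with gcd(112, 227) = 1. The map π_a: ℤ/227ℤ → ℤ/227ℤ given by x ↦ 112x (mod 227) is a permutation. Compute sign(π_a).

+1

Orbit of 19 under x↦112x: [19, 85, 213, 21, 82, 104, 71]… (length divides ord_227(112)).
The orbit structure of x ↦ 112x mod 227: 3 orbits of sizes [113, 113, 1].
Σ(ℓ_i−1) = 227−3 = 224; sign = (−1)^224 = +1.
Via Zolotarev, sign(π_{112}) = (112|227) = +1.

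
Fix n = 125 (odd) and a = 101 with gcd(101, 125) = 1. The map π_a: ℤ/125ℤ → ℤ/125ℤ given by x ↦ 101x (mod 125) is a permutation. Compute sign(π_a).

+1

Trace 26: π^k(26) = [26, 1, 101, 76, 51] for k=0..4.
Cycle lengths of π_101 on ℤ/125ℤ: [5, 5, 5, 5, 5, 5, 5, 5, 5, 5, 5, 5, 5, 5, 5, 5, 5, 5, 5, 5, 1, 1, 1, 1, 1, 1, 1, 1, 1, 1, 1, 1, 1, 1, 1, 1, 1, 1, 1, 1, 1, 1, 1, 1, 1]; 45 cycles in total.
n − c = 125 − 45 = 80; sign = (−1)^80 = +1.
The Jacobi symbol (101|125) = +1 (Zolotarev) agrees.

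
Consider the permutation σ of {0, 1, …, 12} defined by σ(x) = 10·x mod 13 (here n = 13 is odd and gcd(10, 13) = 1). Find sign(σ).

Start at x=12: 12 → 3 → 4 → 1 → 10 → 9 → 12 (one orbit).
3 cycles of lengths [6, 6, 1].
13 − 3 = 10 transpositions; sign(π) = (−1)^10 = +1.

+1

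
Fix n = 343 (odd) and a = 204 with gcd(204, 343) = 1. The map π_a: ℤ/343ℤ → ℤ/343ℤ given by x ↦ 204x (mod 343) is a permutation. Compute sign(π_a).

+1

Trace 330: π^k(330) = [330, 92, 246, 106, 15, 316, 323] for k=0..6.
Cycle lengths of π_204 on ℤ/343ℤ: [49, 49, 49, 49, 49, 49, 7, 7, 7, 7, 7, 7, 1, 1, 1, 1, 1, 1, 1]; 19 cycles in total.
343 − 19 = 324 transpositions; sign(π) = (−1)^324 = +1.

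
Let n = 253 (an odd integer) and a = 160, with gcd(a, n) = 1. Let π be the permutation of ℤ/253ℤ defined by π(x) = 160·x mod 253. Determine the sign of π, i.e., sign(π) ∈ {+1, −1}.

Start at x=68: 68 → 1 → 160 → 47 → 183 → 185 → 252 → … (one orbit).
π_160 has 35 disjoint cycles with lengths [10, 10, 10, 10, 10, 10, 10, 10, 10, 10, 10, 10, 10, 10, 10, 10, 10, 10, 10, 10, 10, 10, 10, 2, 2, 2, 2, 2, 2, 2, 2, 2, 2, 2, 1] on {0,…,252}.
35 cycles on 253: each ℓ→(−1)^(ℓ−1), product (−1)^218 = +1.

+1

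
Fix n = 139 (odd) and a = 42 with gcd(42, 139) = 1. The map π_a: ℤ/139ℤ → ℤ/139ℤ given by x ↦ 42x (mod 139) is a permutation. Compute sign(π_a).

Start at x=1: 1 → 42 → 96 → 1 (one orbit).
47 cycles of lengths [3, 3, 3, 3, 3, 3, 3, 3, 3, 3, 3, 3, 3, 3, 3, 3, 3, 3, 3, 3, 3, 3, 3, 3, 3, 3, 3, 3, 3, 3, 3, 3, 3, 3, 3, 3, 3, 3, 3, 3, 3, 3, 3, 3, 3, 3, 1].
With 47 cycles on 139 points, sign = (−1)^{139−47} = +1.
Zolotarev: (42|139) = +1, matching the cycle-count sign.

+1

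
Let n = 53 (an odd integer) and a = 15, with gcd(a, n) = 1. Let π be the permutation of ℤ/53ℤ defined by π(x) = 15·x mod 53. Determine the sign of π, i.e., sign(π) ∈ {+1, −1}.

+1

Start at x=42: 42 → 47 → 16 → 28 → 49 → 46 → 1 → … (one orbit).
5 cycles of lengths [13, 13, 13, 13, 1].
5 cycles on 53: each ℓ→(−1)^(ℓ−1), product (−1)^48 = +1.
Zolotarev: (15|53) = +1, matching the cycle-count sign.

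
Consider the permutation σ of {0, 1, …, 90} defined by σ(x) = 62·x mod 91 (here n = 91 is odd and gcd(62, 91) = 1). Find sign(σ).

Trace 69: π^k(69) = [69, 1, 62, 22, 90, 29] for k=0..5.
π_62 has 18 disjoint cycles with lengths [6, 6, 6, 6, 6, 6, 6, 6, 6, 6, 6, 6, 6, 6, 2, 2, 2, 1] on {0,…,90}.
n − c = 91 − 18 = 73; sign = (−1)^73 = -1.
Zolotarev: (62|91) = -1, matching the cycle-count sign.

-1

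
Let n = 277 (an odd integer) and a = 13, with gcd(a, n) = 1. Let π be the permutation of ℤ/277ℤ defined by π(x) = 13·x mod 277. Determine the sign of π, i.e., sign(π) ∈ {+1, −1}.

Start at x=169: 169 → 258 → 30 → 113 → 84 → 261 → 69 → … (one orbit).
Cycle lengths of π_13 on ℤ/277ℤ: [46, 46, 46, 46, 46, 46, 1]; 7 cycles in total.
7 cycles on 277: each ℓ→(−1)^(ℓ−1), product (−1)^270 = +1.
(13|277)_J = +1 (Zolotarev's lemma cross-check).

+1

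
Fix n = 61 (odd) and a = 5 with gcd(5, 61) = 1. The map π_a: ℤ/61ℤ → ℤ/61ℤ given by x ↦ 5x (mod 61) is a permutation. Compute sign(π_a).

Trace 60: π^k(60) = [60, 56, 36, 58, 46, 47, 52] for k=0..6.
The orbit structure of x ↦ 5x mod 61: 3 orbits of sizes [30, 30, 1].
61 − 3 = 58 transpositions; sign(π) = (−1)^58 = +1.

+1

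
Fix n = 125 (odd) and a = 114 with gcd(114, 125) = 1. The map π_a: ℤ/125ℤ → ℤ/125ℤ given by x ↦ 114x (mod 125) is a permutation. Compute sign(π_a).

+1

Start at x=104: 104 → 106 → 84 → 76 → 39 → 71 → 94 → … (one orbit).
Cycle type of π: 50×2 + 10×2 + 2×2 + 1; total 7 cycles.
7 cycles on 125: each ℓ→(−1)^(ℓ−1), product (−1)^118 = +1.
Via Zolotarev, sign(π_{114}) = (114|125) = +1.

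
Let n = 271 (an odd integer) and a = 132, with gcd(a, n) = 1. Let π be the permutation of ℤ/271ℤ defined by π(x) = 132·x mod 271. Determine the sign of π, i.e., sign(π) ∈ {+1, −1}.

Orbit of 236 under x↦132x: [236, 258, 181, 44, 117, 268, 146]… (length divides ord_271(132)).
4 cycles of lengths [90, 90, 90, 1].
With 4 cycles on 271 points, sign = (−1)^{271−4} = -1.
The Jacobi symbol (132|271) = -1 (Zolotarev) agrees.

-1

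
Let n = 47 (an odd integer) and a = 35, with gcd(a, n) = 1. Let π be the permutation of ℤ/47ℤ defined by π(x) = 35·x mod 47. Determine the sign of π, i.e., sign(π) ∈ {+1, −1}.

-1

Trace 10: π^k(10) = [10, 21, 30, 16, 43, 1, 35] for k=0..6.
The orbit structure of x ↦ 35x mod 47: 2 orbits of sizes [46, 1].
Σ(ℓ_i−1) = 47−2 = 45; sign = (−1)^45 = -1.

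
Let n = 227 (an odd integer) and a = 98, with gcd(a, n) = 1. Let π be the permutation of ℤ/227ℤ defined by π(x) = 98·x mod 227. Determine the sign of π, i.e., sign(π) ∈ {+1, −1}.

-1

Orbit of 22 under x↦98x: [22, 113, 178, 192, 202, 47, 66]… (length divides ord_227(98)).
Cycle lengths of π_98 on ℤ/227ℤ: [226, 1]; 2 cycles in total.
Σ(ℓ_i−1) = 227−2 = 225; sign = (−1)^225 = -1.
(98|227)_J = -1 (Zolotarev's lemma cross-check).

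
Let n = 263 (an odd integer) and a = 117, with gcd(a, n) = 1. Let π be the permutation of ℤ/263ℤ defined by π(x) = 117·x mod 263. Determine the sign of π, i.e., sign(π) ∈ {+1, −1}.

+1

Trace 207: π^k(207) = [207, 23, 61, 36, 4, 205, 52] for k=0..6.
Cycle lengths of π_117 on ℤ/263ℤ: [131, 131, 1]; 3 cycles in total.
sign(π) = (−1)^{n − #cycles} = (−1)^{263−3} = (−1)^260 = +1.
Via Zolotarev, sign(π_{117}) = (117|263) = +1.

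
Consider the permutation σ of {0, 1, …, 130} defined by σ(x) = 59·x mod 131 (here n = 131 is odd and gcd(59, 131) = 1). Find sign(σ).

Trace 15: π^k(15) = [15, 99, 77, 89, 11, 125, 39] for k=0..6.
Cycle type of π: 65×2 + 1; total 3 cycles.
131 − 3 = 128 transpositions; sign(π) = (−1)^128 = +1.
Check: (59/131) = +1 by Zolotarev.

+1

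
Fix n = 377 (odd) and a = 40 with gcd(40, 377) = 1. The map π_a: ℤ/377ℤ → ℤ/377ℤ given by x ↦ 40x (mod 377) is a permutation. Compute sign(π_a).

Orbit of 157 under x↦40x: [157, 248, 118, 196, 300, 313, 79]… (length divides ord_377(40)).
26 cycles of lengths [28, 28, 28, 28, 28, 28, 28, 28, 28, 28, 28, 28, 28, 1, 1, 1, 1, 1, 1, 1, 1, 1, 1, 1, 1, 1].
sign(π) = (−1)^{n − #cycles} = (−1)^{377−26} = (−1)^351 = -1.

-1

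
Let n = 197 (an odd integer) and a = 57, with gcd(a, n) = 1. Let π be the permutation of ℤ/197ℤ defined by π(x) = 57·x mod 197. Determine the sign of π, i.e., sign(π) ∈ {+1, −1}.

-1

Trace 138: π^k(138) = [138, 183, 187, 21, 15, 67, 76] for k=0..6.
Cycle lengths of π_57 on ℤ/197ℤ: [196, 1]; 2 cycles in total.
197 − 2 = 195 transpositions; sign(π) = (−1)^195 = -1.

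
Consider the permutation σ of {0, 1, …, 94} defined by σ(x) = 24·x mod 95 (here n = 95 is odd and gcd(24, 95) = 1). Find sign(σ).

+1

Start at x=24: 24 → 6 → 49 → 36 → 9 → 26 → 54 → … (one orbit).
π_24 has 9 disjoint cycles with lengths [18, 18, 18, 18, 9, 9, 2, 2, 1] on {0,…,94}.
n − c = 95 − 9 = 86; sign = (−1)^86 = +1.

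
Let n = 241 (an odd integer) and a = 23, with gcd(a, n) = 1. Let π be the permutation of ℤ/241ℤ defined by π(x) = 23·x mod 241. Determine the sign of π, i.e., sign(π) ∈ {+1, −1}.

-1

Trace 17: π^k(17) = [17, 150, 76, 61, 198, 216, 148] for k=0..6.
Decompose π into cycles: lengths [80, 80, 80, 1] (4 cycles, including the fixed point 0).
241 − 4 = 237 transpositions; sign(π) = (−1)^237 = -1.
Via Zolotarev, sign(π_{23}) = (23|241) = -1.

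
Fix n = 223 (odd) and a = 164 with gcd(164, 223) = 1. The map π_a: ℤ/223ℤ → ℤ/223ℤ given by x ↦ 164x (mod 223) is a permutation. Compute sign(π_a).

Start at x=68: 68 → 2 → 105 → 49 → 8 → 197 → 196 → … (one orbit).
7 cycles of lengths [37, 37, 37, 37, 37, 37, 1].
Σ(ℓ_i−1) = 223−7 = 216; sign = (−1)^216 = +1.

+1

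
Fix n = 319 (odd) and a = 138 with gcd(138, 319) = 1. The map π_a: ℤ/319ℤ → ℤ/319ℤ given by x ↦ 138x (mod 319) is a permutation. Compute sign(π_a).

-1

Start at x=109: 109 → 49 → 63 → 81 → 13 → 199 → 28 → … (one orbit).
Cycle type of π: 70×4 + 14×2 + 10 + 1; total 8 cycles.
8 cycles on 319: each ℓ→(−1)^(ℓ−1), product (−1)^311 = -1.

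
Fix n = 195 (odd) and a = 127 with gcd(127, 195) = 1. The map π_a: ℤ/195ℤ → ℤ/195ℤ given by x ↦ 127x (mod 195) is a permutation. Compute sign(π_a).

-1

Start at x=103: 103 → 16 → 82 → 79 → 88 → 61 → 142 → … (one orbit).
The orbit structure of x ↦ 127x mod 195: 24 orbits of sizes [12, 12, 12, 12, 12, 12, 12, 12, 12, 12, 12, 12, 6, 6, 6, 6, 6, 6, 4, 4, 4, 1, 1, 1].
With 24 cycles on 195 points, sign = (−1)^{195−24} = -1.
(127|195)_J = -1 (Zolotarev's lemma cross-check).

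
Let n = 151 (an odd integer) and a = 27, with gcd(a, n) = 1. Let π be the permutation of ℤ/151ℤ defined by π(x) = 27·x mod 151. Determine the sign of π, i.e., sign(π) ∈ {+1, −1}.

Orbit of 68 under x↦27x: [68, 24, 44, 131, 64, 67, 148]… (length divides ord_151(27)).
Cycle lengths of π_27 on ℤ/151ℤ: [50, 50, 50, 1]; 4 cycles in total.
4 cycles on 151: each ℓ→(−1)^(ℓ−1), product (−1)^147 = -1.
(27|151)_J = -1 (Zolotarev's lemma cross-check).

-1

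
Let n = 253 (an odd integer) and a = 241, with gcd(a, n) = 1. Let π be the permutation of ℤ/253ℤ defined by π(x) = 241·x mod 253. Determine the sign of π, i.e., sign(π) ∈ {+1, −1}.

Orbit of 100 under x↦241x: [100, 65, 232, 252, 12, 109, 210]… (length divides ord_253(241)).
Decompose π into cycles: lengths [22, 22, 22, 22, 22, 22, 22, 22, 22, 22, 22, 2, 2, 2, 2, 2, 1] (17 cycles, including the fixed point 0).
17 cycles on 253: each ℓ→(−1)^(ℓ−1), product (−1)^236 = +1.

+1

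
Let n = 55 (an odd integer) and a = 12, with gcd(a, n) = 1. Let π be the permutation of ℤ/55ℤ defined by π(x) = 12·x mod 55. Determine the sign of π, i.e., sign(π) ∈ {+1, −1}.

-1

Orbit of 1 under x↦12x: [1, 12, 34, 23]… (length divides ord_55(12)).
Decompose π into cycles: lengths [4, 4, 4, 4, 4, 4, 4, 4, 4, 4, 4, 1, 1, 1, 1, 1, 1, 1, 1, 1, 1, 1] (22 cycles, including the fixed point 0).
22 cycles on 55: each ℓ→(−1)^(ℓ−1), product (−1)^33 = -1.
Via Zolotarev, sign(π_{12}) = (12|55) = -1.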